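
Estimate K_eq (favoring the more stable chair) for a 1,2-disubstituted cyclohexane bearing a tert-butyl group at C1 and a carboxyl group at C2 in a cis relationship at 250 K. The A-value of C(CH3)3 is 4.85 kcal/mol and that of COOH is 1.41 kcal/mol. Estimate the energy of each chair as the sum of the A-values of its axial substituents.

C1 and C2 have opposite parity, so for the cis isomer the two substituents are one axial and one equatorial in each chair.
Chair I (tert-butyl axial, carboxyl equatorial): E = 4.85 kcal/mol; chair II (tert-butyl equatorial, carboxyl axial): E = 1.41 kcal/mol.
ΔG = 3.44 kcal/mol between the two chairs.
K = exp(ΔG/RT) with R = 1.987×10⁻³ kcal mol⁻¹ K⁻¹ and T = 250 K gives K ≈ 1.02e+03.

K ≈ 1017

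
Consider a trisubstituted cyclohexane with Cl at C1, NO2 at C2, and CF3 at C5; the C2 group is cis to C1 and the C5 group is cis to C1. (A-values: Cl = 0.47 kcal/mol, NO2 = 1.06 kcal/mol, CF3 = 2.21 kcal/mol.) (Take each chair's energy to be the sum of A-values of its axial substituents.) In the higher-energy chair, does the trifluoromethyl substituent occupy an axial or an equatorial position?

axial

Chair I (chloro axial, nitro equatorial, trifluoromethyl axial): E = 2.68 kcal/mol.
Chair II (chloro equatorial, nitro axial, trifluoromethyl equatorial): E = 1.06 kcal/mol.
Chair I is the less stable (higher-energy) conformer, and in that chair the trifluoromethyl group is axial.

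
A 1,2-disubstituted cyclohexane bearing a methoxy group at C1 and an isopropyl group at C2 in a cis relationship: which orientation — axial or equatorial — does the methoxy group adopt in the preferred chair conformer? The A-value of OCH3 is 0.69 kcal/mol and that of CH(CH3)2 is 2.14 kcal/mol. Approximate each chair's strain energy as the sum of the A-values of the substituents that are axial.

C1 and C2 have opposite parity, so for the cis isomer the two substituents are one axial and one equatorial in each chair.
Chair I (methoxy axial, isopropyl equatorial): E = 0.69 kcal/mol.
Chair II (methoxy equatorial, isopropyl axial): E = 2.14 kcal/mol.
Chair I is the more stable (lower-energy) conformer, and in that chair the methoxy group is axial.

axial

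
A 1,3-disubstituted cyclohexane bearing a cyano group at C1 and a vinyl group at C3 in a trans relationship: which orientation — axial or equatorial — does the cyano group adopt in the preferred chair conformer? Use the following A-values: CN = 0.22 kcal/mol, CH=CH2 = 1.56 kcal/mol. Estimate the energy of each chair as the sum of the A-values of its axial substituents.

axial

C1 and C3 have the same parity, so for the trans isomer the two substituents are one axial and one equatorial in each chair.
Chair I (cyano axial, vinyl equatorial): E = 0.22 kcal/mol.
Chair II (cyano equatorial, vinyl axial): E = 1.56 kcal/mol.
Chair I is the more stable (lower-energy) conformer, and in that chair the cyano group is axial.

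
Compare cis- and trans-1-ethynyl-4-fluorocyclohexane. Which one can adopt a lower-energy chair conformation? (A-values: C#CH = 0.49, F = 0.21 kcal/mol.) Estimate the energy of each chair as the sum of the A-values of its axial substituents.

At 1,4 positions (parity opposite): cis → (a,e or e,a); trans → (e,e or a,a).
Best chair for cis: E = 0.21 kcal/mol; best chair for trans: E = 0.00 kcal/mol.
The trans isomer is lower by 0.21 kcal/mol.

trans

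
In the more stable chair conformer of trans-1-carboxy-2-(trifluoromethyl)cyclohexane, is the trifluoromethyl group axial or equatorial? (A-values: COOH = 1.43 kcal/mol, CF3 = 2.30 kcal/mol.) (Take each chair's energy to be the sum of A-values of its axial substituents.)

equatorial

C1 and C2 have opposite parity, so for the trans isomer the two substituents are e,e in one chair and a,a in the other.
Chair I (carboxyl axial, trifluoromethyl axial): E = 3.73 kcal/mol.
Chair II (carboxyl equatorial, trifluoromethyl equatorial): E = 0.00 kcal/mol.
Chair II is the more stable (lower-energy) conformer, and in that chair the trifluoromethyl group is equatorial.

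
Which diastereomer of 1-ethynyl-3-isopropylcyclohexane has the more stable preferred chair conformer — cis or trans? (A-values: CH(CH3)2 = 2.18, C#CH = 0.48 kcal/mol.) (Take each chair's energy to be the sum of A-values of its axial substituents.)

At 1,3 positions (parity same): cis → (e,e or a,a); trans → (a,e or e,a).
Best chair for cis: E = 0.00 kcal/mol; best chair for trans: E = 0.48 kcal/mol.
The cis isomer is lower by 0.48 kcal/mol.

cis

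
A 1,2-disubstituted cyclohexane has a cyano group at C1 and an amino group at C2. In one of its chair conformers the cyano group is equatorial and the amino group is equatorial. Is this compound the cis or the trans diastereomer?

C1 and C2 have opposite parity, so their axial bonds point in opposite directions.
With opposite-parity carbons, two substituents on the same face are one axial and one equatorial; opposite faces give both axial or both equatorial.
Here the groups are equatorial/equatorial → opposite face → trans.

trans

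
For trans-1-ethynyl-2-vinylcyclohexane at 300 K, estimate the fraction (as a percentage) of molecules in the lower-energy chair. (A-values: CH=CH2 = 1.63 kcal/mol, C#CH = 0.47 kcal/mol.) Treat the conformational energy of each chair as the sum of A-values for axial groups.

C1 and C2 have opposite parity, so for the trans isomer the two substituents are e,e in one chair and a,a in the other.
Chair I (vinyl axial, ethynyl axial): E = 2.10 kcal/mol; chair II (vinyl equatorial, ethynyl equatorial): E = 0.00 kcal/mol.
ΔG = 2.10 kcal/mol between the two chairs.
K = exp(ΔG/RT) with R = 1.987×10⁻³ kcal mol⁻¹ K⁻¹ and T = 300 K gives K ≈ 33.9.
Fraction in the lower-energy chair = K/(K+1) = 97.1%.

97.1%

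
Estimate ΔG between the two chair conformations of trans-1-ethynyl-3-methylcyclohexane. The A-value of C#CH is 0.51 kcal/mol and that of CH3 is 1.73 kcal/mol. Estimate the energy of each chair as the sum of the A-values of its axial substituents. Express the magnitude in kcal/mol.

C1 and C3 have the same parity, so for the trans isomer the two substituents are one axial and one equatorial in each chair.
Chair I (ethynyl axial, methyl equatorial): E = 0.51 kcal/mol.
Chair II (ethynyl equatorial, methyl axial): E = 1.73 kcal/mol.
ΔE = 1.73 − 0.51 = 1.22 kcal/mol; chair I is more stable.

1.22 kcal/mol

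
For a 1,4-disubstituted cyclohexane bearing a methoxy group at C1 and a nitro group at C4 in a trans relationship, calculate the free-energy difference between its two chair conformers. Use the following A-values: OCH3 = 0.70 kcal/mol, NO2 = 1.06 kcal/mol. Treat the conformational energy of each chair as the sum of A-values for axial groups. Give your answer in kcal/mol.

1.76 kcal/mol

C1 and C4 have opposite parity, so for the trans isomer the two substituents are e,e in one chair and a,a in the other.
Chair I (methoxy axial, nitro axial): E = 1.76 kcal/mol.
Chair II (methoxy equatorial, nitro equatorial): E = 0.00 kcal/mol.
ΔE = 1.76 − 0.00 = 1.76 kcal/mol; chair II is more stable.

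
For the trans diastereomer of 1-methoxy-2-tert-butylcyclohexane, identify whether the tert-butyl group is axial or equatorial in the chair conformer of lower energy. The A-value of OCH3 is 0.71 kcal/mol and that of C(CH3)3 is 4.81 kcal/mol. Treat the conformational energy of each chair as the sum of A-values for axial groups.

equatorial

C1 and C2 have opposite parity, so for the trans isomer the two substituents are e,e in one chair and a,a in the other.
Chair I (methoxy axial, tert-butyl axial): E = 5.52 kcal/mol.
Chair II (methoxy equatorial, tert-butyl equatorial): E = 0.00 kcal/mol.
Chair II is the more stable (lower-energy) conformer, and in that chair the tert-butyl group is equatorial.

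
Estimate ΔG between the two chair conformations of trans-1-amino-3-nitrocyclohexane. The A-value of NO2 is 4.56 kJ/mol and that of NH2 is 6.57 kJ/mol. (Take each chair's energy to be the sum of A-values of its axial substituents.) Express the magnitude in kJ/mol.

C1 and C3 have the same parity, so for the trans isomer the two substituents are one axial and one equatorial in each chair.
Chair I (nitro axial, amino equatorial): E = 4.56 kJ/mol.
Chair II (nitro equatorial, amino axial): E = 6.57 kJ/mol.
ΔE = 6.57 − 4.56 = 2.01 kJ/mol; chair I is more stable.

2.01 kJ/mol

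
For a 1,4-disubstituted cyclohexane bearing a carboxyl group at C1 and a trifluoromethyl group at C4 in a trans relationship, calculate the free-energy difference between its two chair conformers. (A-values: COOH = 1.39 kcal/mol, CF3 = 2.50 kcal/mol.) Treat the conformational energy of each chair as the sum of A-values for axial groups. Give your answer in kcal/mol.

3.89 kcal/mol

C1 and C4 have opposite parity, so for the trans isomer the two substituents are e,e in one chair and a,a in the other.
Chair I (carboxyl axial, trifluoromethyl axial): E = 3.89 kcal/mol.
Chair II (carboxyl equatorial, trifluoromethyl equatorial): E = 0.00 kcal/mol.
ΔE = 3.89 − 0.00 = 3.89 kcal/mol; chair II is more stable.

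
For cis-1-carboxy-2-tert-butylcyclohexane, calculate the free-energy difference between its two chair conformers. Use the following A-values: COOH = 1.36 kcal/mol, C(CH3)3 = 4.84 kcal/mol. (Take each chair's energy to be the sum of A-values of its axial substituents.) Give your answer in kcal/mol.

C1 and C2 have opposite parity, so for the cis isomer the two substituents are one axial and one equatorial in each chair.
Chair I (carboxyl axial, tert-butyl equatorial): E = 1.36 kcal/mol.
Chair II (carboxyl equatorial, tert-butyl axial): E = 4.84 kcal/mol.
ΔE = 4.84 − 1.36 = 3.48 kcal/mol; chair I is more stable.

3.48 kcal/mol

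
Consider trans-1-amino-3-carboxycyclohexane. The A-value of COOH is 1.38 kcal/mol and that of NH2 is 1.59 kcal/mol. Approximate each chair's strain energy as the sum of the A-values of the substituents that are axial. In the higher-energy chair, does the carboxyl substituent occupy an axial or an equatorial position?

equatorial

C1 and C3 have the same parity, so for the trans isomer the two substituents are one axial and one equatorial in each chair.
Chair I (carboxyl axial, amino equatorial): E = 1.38 kcal/mol.
Chair II (carboxyl equatorial, amino axial): E = 1.59 kcal/mol.
Chair II is the less stable (higher-energy) conformer, and in that chair the carboxyl group is equatorial.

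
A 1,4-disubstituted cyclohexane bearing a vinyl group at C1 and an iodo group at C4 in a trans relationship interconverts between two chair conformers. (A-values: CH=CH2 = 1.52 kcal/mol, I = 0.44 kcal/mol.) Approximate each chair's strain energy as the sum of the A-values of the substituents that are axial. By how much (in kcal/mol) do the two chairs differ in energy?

C1 and C4 have opposite parity, so for the trans isomer the two substituents are e,e in one chair and a,a in the other.
Chair I (vinyl axial, iodo axial): E = 1.96 kcal/mol.
Chair II (vinyl equatorial, iodo equatorial): E = 0.00 kcal/mol.
ΔE = 1.96 − 0.00 = 1.96 kcal/mol; chair II is more stable.

1.96 kcal/mol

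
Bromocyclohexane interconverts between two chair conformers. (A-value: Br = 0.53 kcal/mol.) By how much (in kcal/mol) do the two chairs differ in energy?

0.53 kcal/mol

A monosubstituted cyclohexane has one chair with the bromo group axial (E = A = 0.53 kcal/mol) and one with it equatorial (E = 0).
ΔE = 0.53 − 0 = 0.53 kcal/mol.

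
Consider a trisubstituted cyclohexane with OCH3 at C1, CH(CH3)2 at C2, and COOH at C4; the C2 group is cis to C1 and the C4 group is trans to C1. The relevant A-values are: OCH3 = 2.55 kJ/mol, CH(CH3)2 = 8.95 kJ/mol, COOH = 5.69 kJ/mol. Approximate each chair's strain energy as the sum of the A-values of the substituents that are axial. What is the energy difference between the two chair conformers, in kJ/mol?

Chair I (methoxy axial, isopropyl equatorial, carboxyl axial): E = 8.24 kJ/mol.
Chair II (methoxy equatorial, isopropyl axial, carboxyl equatorial): E = 8.95 kJ/mol.
ΔE = 8.95 − 8.24 = 0.71 kJ/mol; chair I is more stable.

0.71 kJ/mol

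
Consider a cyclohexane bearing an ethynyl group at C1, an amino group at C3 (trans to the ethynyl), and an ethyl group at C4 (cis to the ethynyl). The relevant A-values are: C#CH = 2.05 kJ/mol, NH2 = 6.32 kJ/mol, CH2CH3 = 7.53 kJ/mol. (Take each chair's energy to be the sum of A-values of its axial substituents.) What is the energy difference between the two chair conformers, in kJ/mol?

Chair I (ethynyl axial, amino equatorial, ethyl equatorial): E = 2.05 kJ/mol.
Chair II (ethynyl equatorial, amino axial, ethyl axial): E = 13.85 kJ/mol.
ΔE = 13.85 − 2.05 = 11.80 kJ/mol; chair I is more stable.

11.80 kJ/mol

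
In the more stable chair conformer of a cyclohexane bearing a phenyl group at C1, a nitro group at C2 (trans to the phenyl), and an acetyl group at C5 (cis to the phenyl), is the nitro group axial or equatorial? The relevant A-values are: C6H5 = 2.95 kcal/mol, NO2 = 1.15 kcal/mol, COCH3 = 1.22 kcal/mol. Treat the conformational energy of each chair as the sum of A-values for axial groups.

Chair I (phenyl axial, nitro axial, acetyl axial): E = 5.32 kcal/mol.
Chair II (phenyl equatorial, nitro equatorial, acetyl equatorial): E = 0.00 kcal/mol.
Chair II is the more stable (lower-energy) conformer, and in that chair the nitro group is equatorial.

equatorial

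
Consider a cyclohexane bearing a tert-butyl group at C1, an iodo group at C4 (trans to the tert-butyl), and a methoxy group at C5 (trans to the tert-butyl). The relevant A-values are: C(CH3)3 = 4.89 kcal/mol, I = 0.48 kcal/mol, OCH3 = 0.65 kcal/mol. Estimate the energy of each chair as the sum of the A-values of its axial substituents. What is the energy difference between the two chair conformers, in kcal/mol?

4.72 kcal/mol

Chair I (tert-butyl axial, iodo axial, methoxy equatorial): E = 5.37 kcal/mol.
Chair II (tert-butyl equatorial, iodo equatorial, methoxy axial): E = 0.65 kcal/mol.
ΔE = 5.37 − 0.65 = 4.72 kcal/mol; chair II is more stable.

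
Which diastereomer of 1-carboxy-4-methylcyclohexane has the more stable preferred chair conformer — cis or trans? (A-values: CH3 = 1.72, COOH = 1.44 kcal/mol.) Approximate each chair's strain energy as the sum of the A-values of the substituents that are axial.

trans

At 1,4 positions (parity opposite): cis → (a,e or e,a); trans → (e,e or a,a).
Best chair for cis: E = 1.44 kcal/mol; best chair for trans: E = 0.00 kcal/mol.
The trans isomer is lower by 1.44 kcal/mol.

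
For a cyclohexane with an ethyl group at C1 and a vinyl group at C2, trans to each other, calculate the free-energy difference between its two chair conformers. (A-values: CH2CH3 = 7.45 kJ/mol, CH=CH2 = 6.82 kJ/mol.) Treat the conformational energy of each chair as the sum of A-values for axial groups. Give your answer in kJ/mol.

14.27 kJ/mol

C1 and C2 have opposite parity, so for the trans isomer the two substituents are e,e in one chair and a,a in the other.
Chair I (ethyl axial, vinyl axial): E = 14.27 kJ/mol.
Chair II (ethyl equatorial, vinyl equatorial): E = 0.00 kJ/mol.
ΔE = 14.27 − 0.00 = 14.27 kJ/mol; chair II is more stable.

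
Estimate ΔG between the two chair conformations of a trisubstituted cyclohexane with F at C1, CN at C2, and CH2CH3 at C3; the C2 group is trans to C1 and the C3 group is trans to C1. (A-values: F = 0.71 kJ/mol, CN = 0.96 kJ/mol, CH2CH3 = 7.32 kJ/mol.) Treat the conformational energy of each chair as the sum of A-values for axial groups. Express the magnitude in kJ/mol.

5.65 kJ/mol

Chair I (fluoro axial, cyano axial, ethyl equatorial): E = 1.67 kJ/mol.
Chair II (fluoro equatorial, cyano equatorial, ethyl axial): E = 7.32 kJ/mol.
ΔE = 7.32 − 1.67 = 5.65 kJ/mol; chair I is more stable.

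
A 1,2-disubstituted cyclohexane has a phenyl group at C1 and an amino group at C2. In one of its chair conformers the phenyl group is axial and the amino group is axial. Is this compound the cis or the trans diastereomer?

trans

C1 and C2 have opposite parity, so their axial bonds point in opposite directions.
With opposite-parity carbons, two substituents on the same face are one axial and one equatorial; opposite faces give both axial or both equatorial.
Here the groups are axial/axial → opposite face → trans.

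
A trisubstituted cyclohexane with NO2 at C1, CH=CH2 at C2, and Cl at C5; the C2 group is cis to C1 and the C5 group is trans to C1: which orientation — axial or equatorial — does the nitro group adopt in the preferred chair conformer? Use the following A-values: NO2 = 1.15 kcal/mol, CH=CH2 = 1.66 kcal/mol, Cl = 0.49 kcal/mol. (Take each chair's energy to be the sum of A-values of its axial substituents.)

axial

Chair I (nitro axial, vinyl equatorial, chloro equatorial): E = 1.15 kcal/mol.
Chair II (nitro equatorial, vinyl axial, chloro axial): E = 2.15 kcal/mol.
Chair I is the more stable (lower-energy) conformer, and in that chair the nitro group is axial.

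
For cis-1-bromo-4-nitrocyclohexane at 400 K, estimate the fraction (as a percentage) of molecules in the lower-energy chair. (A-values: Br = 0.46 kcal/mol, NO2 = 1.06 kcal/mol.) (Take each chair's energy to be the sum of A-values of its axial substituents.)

68.0%

C1 and C4 have opposite parity, so for the cis isomer the two substituents are one axial and one equatorial in each chair.
Chair I (bromo axial, nitro equatorial): E = 0.46 kcal/mol; chair II (bromo equatorial, nitro axial): E = 1.06 kcal/mol.
ΔG = 0.60 kcal/mol between the two chairs.
K = exp(ΔG/RT) with R = 1.987×10⁻³ kcal mol⁻¹ K⁻¹ and T = 400 K gives K ≈ 2.13.
Fraction in the lower-energy chair = K/(K+1) = 68.0%.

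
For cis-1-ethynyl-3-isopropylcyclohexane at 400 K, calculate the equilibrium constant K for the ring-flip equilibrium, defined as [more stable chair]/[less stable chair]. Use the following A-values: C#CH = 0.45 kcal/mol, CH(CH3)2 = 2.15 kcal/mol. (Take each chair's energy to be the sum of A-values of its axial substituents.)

K ≈ 26.3

C1 and C3 have the same parity, so for the cis isomer the two substituents are e,e in one chair and a,a in the other.
Chair I (ethynyl axial, isopropyl axial): E = 2.60 kcal/mol; chair II (ethynyl equatorial, isopropyl equatorial): E = 0.00 kcal/mol.
ΔG = 2.60 kcal/mol between the two chairs.
K = exp(ΔG/RT) with R = 1.987×10⁻³ kcal mol⁻¹ K⁻¹ and T = 400 K gives K ≈ 26.3.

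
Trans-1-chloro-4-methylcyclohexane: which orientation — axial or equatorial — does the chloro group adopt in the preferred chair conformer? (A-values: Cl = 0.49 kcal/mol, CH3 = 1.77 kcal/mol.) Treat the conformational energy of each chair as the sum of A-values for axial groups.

equatorial

C1 and C4 have opposite parity, so for the trans isomer the two substituents are e,e in one chair and a,a in the other.
Chair I (chloro axial, methyl axial): E = 2.26 kcal/mol.
Chair II (chloro equatorial, methyl equatorial): E = 0.00 kcal/mol.
Chair II is the more stable (lower-energy) conformer, and in that chair the chloro group is equatorial.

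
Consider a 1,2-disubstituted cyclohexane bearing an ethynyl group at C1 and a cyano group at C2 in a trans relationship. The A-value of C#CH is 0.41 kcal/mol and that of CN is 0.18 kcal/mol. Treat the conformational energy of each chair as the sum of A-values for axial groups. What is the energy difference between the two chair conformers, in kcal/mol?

C1 and C2 have opposite parity, so for the trans isomer the two substituents are e,e in one chair and a,a in the other.
Chair I (ethynyl axial, cyano axial): E = 0.59 kcal/mol.
Chair II (ethynyl equatorial, cyano equatorial): E = 0.00 kcal/mol.
ΔE = 0.59 − 0.00 = 0.59 kcal/mol; chair II is more stable.

0.59 kcal/mol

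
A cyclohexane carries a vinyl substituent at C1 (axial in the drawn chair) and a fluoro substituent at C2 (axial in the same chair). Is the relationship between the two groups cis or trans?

C1 and C2 have opposite parity, so their axial bonds point in opposite directions.
With opposite-parity carbons, two substituents on the same face are one axial and one equatorial; opposite faces give both axial or both equatorial.
Here the groups are axial/axial → opposite face → trans.

trans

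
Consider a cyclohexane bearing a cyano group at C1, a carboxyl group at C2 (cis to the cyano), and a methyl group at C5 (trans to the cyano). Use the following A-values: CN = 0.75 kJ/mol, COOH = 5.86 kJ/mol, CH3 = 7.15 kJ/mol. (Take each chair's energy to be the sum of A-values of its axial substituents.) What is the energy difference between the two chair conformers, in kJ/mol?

12.26 kJ/mol

Chair I (cyano axial, carboxyl equatorial, methyl equatorial): E = 0.75 kJ/mol.
Chair II (cyano equatorial, carboxyl axial, methyl axial): E = 13.01 kJ/mol.
ΔE = 13.01 − 0.75 = 12.26 kJ/mol; chair I is more stable.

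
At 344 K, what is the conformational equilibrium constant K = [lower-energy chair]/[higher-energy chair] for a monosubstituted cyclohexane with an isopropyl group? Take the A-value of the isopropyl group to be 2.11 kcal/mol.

K ≈ 21.9

One chair has the isopropyl group axial (E = 2.11 kcal/mol) and the other has it equatorial (E = 0).
ΔG = 2.11 kcal/mol between the two chairs.
K = exp(ΔG/RT) with R = 1.987×10⁻³ kcal mol⁻¹ K⁻¹ and T = 344 K gives K ≈ 21.9.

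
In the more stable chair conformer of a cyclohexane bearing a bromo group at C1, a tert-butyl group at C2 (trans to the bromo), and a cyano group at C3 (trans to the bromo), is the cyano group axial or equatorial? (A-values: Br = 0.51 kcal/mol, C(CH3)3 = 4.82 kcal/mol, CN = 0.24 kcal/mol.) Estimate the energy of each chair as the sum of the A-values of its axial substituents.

axial

Chair I (bromo axial, tert-butyl axial, cyano equatorial): E = 5.33 kcal/mol.
Chair II (bromo equatorial, tert-butyl equatorial, cyano axial): E = 0.24 kcal/mol.
Chair II is the more stable (lower-energy) conformer, and in that chair the cyano group is axial.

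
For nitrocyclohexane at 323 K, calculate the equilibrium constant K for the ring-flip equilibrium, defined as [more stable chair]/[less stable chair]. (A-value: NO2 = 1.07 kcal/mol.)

One chair has the nitro group axial (E = 1.07 kcal/mol) and the other has it equatorial (E = 0).
ΔG = 1.07 kcal/mol between the two chairs.
K = exp(ΔG/RT) with R = 1.987×10⁻³ kcal mol⁻¹ K⁻¹ and T = 323 K gives K ≈ 5.3.

K ≈ 5.30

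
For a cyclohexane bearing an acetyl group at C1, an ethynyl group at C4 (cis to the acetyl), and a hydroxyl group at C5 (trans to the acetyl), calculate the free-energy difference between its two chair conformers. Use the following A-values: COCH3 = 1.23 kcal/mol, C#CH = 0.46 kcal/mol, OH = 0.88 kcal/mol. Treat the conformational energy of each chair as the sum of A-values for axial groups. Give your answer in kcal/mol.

0.11 kcal/mol

Chair I (acetyl axial, ethynyl equatorial, hydroxyl equatorial): E = 1.23 kcal/mol.
Chair II (acetyl equatorial, ethynyl axial, hydroxyl axial): E = 1.34 kcal/mol.
ΔE = 1.34 − 1.23 = 0.11 kcal/mol; chair I is more stable.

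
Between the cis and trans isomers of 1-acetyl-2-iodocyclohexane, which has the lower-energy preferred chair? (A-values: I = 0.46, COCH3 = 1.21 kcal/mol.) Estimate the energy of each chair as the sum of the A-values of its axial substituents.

trans

At 1,2 positions (parity opposite): cis → (a,e or e,a); trans → (e,e or a,a).
Best chair for cis: E = 0.46 kcal/mol; best chair for trans: E = 0.00 kcal/mol.
The trans isomer is lower by 0.46 kcal/mol.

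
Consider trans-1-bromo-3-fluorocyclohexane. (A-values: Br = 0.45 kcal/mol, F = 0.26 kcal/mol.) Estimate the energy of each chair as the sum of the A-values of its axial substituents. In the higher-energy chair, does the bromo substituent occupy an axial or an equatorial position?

axial

C1 and C3 have the same parity, so for the trans isomer the two substituents are one axial and one equatorial in each chair.
Chair I (bromo axial, fluoro equatorial): E = 0.45 kcal/mol.
Chair II (bromo equatorial, fluoro axial): E = 0.26 kcal/mol.
Chair I is the less stable (higher-energy) conformer, and in that chair the bromo group is axial.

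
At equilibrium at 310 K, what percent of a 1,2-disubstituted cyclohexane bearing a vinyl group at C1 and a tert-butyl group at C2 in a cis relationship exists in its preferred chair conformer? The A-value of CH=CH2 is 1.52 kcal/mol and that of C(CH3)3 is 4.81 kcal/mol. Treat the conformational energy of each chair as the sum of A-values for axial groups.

99.5%

C1 and C2 have opposite parity, so for the cis isomer the two substituents are one axial and one equatorial in each chair.
Chair I (vinyl axial, tert-butyl equatorial): E = 1.52 kcal/mol; chair II (vinyl equatorial, tert-butyl axial): E = 4.81 kcal/mol.
ΔG = 3.29 kcal/mol between the two chairs.
K = exp(ΔG/RT) with R = 1.987×10⁻³ kcal mol⁻¹ K⁻¹ and T = 310 K gives K ≈ 209.
Fraction in the lower-energy chair = K/(K+1) = 99.5%.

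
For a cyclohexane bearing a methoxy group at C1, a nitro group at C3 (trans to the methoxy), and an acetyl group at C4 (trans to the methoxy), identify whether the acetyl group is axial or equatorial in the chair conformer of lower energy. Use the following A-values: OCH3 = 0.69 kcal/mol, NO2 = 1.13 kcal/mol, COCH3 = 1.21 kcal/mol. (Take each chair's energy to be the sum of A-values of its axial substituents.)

Chair I (methoxy axial, nitro equatorial, acetyl axial): E = 1.90 kcal/mol.
Chair II (methoxy equatorial, nitro axial, acetyl equatorial): E = 1.13 kcal/mol.
Chair II is the more stable (lower-energy) conformer, and in that chair the acetyl group is equatorial.

equatorial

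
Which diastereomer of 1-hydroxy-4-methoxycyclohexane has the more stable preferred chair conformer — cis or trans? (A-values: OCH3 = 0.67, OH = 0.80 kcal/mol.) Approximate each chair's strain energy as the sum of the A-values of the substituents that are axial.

At 1,4 positions (parity opposite): cis → (a,e or e,a); trans → (e,e or a,a).
Best chair for cis: E = 0.67 kcal/mol; best chair for trans: E = 0.00 kcal/mol.
The trans isomer is lower by 0.67 kcal/mol.

trans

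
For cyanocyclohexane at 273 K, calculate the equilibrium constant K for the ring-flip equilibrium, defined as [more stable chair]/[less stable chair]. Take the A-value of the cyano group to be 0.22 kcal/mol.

K ≈ 1.50

One chair has the cyano group axial (E = 0.22 kcal/mol) and the other has it equatorial (E = 0).
ΔG = 0.22 kcal/mol between the two chairs.
K = exp(ΔG/RT) with R = 1.987×10⁻³ kcal mol⁻¹ K⁻¹ and T = 273 K gives K ≈ 1.5.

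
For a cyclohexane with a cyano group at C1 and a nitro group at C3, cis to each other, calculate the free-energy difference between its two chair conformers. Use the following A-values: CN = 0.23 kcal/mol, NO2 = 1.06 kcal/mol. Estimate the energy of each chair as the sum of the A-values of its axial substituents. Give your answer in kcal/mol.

1.29 kcal/mol

C1 and C3 have the same parity, so for the cis isomer the two substituents are e,e in one chair and a,a in the other.
Chair I (cyano axial, nitro axial): E = 1.29 kcal/mol.
Chair II (cyano equatorial, nitro equatorial): E = 0.00 kcal/mol.
ΔE = 1.29 − 0.00 = 1.29 kcal/mol; chair II is more stable.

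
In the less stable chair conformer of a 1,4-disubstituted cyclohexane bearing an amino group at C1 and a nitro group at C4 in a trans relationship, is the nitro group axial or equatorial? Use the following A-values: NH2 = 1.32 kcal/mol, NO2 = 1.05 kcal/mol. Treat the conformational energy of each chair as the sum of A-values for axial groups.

C1 and C4 have opposite parity, so for the trans isomer the two substituents are e,e in one chair and a,a in the other.
Chair I (amino axial, nitro axial): E = 2.37 kcal/mol.
Chair II (amino equatorial, nitro equatorial): E = 0.00 kcal/mol.
Chair I is the less stable (higher-energy) conformer, and in that chair the nitro group is axial.

axial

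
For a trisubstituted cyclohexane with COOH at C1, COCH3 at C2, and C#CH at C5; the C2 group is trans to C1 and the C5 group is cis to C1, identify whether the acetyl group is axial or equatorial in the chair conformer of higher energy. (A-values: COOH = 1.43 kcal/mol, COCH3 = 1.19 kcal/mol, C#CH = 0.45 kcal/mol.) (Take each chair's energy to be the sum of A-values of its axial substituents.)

axial

Chair I (carboxyl axial, acetyl axial, ethynyl axial): E = 3.07 kcal/mol.
Chair II (carboxyl equatorial, acetyl equatorial, ethynyl equatorial): E = 0.00 kcal/mol.
Chair I is the less stable (higher-energy) conformer, and in that chair the acetyl group is axial.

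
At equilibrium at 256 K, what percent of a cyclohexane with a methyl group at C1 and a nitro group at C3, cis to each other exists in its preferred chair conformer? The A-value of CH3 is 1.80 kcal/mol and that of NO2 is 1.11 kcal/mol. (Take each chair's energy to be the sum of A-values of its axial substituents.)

99.7%

C1 and C3 have the same parity, so for the cis isomer the two substituents are e,e in one chair and a,a in the other.
Chair I (methyl axial, nitro axial): E = 2.91 kcal/mol; chair II (methyl equatorial, nitro equatorial): E = 0.00 kcal/mol.
ΔG = 2.91 kcal/mol between the two chairs.
K = exp(ΔG/RT) with R = 1.987×10⁻³ kcal mol⁻¹ K⁻¹ and T = 256 K gives K ≈ 305.
Fraction in the lower-energy chair = K/(K+1) = 99.7%.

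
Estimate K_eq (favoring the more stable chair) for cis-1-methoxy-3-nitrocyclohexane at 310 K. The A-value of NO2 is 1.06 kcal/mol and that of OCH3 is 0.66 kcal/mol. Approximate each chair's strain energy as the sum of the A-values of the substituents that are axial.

K ≈ 16.3

C1 and C3 have the same parity, so for the cis isomer the two substituents are e,e in one chair and a,a in the other.
Chair I (nitro axial, methoxy axial): E = 1.72 kcal/mol; chair II (nitro equatorial, methoxy equatorial): E = 0.00 kcal/mol.
ΔG = 1.72 kcal/mol between the two chairs.
K = exp(ΔG/RT) with R = 1.987×10⁻³ kcal mol⁻¹ K⁻¹ and T = 310 K gives K ≈ 16.3.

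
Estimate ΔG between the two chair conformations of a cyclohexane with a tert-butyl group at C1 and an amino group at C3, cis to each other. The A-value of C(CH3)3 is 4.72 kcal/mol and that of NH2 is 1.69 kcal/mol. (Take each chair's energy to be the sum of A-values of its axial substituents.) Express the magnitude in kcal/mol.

C1 and C3 have the same parity, so for the cis isomer the two substituents are e,e in one chair and a,a in the other.
Chair I (tert-butyl axial, amino axial): E = 6.41 kcal/mol.
Chair II (tert-butyl equatorial, amino equatorial): E = 0.00 kcal/mol.
ΔE = 6.41 − 0.00 = 6.41 kcal/mol; chair II is more stable.

6.41 kcal/mol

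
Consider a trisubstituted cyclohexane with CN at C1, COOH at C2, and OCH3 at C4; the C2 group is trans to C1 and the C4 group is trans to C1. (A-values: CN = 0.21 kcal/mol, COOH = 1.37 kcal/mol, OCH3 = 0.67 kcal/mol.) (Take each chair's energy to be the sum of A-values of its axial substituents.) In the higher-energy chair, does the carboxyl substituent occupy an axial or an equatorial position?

axial

Chair I (cyano axial, carboxyl axial, methoxy axial): E = 2.25 kcal/mol.
Chair II (cyano equatorial, carboxyl equatorial, methoxy equatorial): E = 0.00 kcal/mol.
Chair I is the less stable (higher-energy) conformer, and in that chair the carboxyl group is axial.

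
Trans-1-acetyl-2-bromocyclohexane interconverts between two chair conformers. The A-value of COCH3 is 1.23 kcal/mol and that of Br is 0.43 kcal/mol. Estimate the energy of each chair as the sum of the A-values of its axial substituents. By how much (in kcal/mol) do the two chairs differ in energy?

C1 and C2 have opposite parity, so for the trans isomer the two substituents are e,e in one chair and a,a in the other.
Chair I (acetyl axial, bromo axial): E = 1.66 kcal/mol.
Chair II (acetyl equatorial, bromo equatorial): E = 0.00 kcal/mol.
ΔE = 1.66 − 0.00 = 1.66 kcal/mol; chair II is more stable.

1.66 kcal/mol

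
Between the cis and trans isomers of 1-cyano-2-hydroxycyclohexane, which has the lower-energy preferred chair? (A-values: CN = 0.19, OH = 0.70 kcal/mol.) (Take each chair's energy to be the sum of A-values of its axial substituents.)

trans

At 1,2 positions (parity opposite): cis → (a,e or e,a); trans → (e,e or a,a).
Best chair for cis: E = 0.19 kcal/mol; best chair for trans: E = 0.00 kcal/mol.
The trans isomer is lower by 0.19 kcal/mol.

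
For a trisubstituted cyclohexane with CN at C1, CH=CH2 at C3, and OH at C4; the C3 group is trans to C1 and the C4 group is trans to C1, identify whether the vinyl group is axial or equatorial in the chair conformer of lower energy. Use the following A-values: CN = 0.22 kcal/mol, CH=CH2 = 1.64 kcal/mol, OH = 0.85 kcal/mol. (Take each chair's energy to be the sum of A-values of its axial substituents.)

Chair I (cyano axial, vinyl equatorial, hydroxyl axial): E = 1.07 kcal/mol.
Chair II (cyano equatorial, vinyl axial, hydroxyl equatorial): E = 1.64 kcal/mol.
Chair I is the more stable (lower-energy) conformer, and in that chair the vinyl group is equatorial.

equatorial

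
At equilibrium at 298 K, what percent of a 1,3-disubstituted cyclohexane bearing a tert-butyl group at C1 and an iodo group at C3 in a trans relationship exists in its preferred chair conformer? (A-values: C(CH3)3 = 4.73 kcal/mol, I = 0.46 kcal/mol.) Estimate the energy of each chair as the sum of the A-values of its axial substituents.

C1 and C3 have the same parity, so for the trans isomer the two substituents are one axial and one equatorial in each chair.
Chair I (tert-butyl axial, iodo equatorial): E = 4.73 kcal/mol; chair II (tert-butyl equatorial, iodo axial): E = 0.46 kcal/mol.
ΔG = 4.27 kcal/mol between the two chairs.
K = exp(ΔG/RT) with R = 1.987×10⁻³ kcal mol⁻¹ K⁻¹ and T = 298 K gives K ≈ 1.35e+03.
Fraction in the lower-energy chair = K/(K+1) = 99.9%.

99.9%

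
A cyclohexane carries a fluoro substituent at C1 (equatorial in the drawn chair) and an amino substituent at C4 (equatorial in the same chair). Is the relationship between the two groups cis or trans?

C1 and C4 have opposite parity, so their axial bonds point in opposite directions.
With opposite-parity carbons, two substituents on the same face are one axial and one equatorial; opposite faces give both axial or both equatorial.
Here the groups are equatorial/equatorial → opposite face → trans.

trans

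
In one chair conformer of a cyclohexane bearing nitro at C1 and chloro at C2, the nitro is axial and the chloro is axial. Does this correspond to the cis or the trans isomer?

trans

C1 and C2 have opposite parity, so their axial bonds point in opposite directions.
With opposite-parity carbons, two substituents on the same face are one axial and one equatorial; opposite faces give both axial or both equatorial.
Here the groups are axial/axial → opposite face → trans.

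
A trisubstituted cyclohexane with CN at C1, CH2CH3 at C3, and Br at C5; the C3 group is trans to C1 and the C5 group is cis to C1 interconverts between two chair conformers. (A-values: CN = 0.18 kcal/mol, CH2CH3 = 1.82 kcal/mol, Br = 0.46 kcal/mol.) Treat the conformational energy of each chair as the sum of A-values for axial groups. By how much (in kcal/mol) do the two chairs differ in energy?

Chair I (cyano axial, ethyl equatorial, bromo axial): E = 0.64 kcal/mol.
Chair II (cyano equatorial, ethyl axial, bromo equatorial): E = 1.82 kcal/mol.
ΔE = 1.82 − 0.64 = 1.18 kcal/mol; chair I is more stable.

1.18 kcal/mol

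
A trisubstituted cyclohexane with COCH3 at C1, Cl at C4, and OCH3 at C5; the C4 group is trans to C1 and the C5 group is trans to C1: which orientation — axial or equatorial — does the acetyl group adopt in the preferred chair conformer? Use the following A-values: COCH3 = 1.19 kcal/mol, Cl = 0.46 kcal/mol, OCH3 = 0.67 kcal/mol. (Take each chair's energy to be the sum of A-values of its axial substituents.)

Chair I (acetyl axial, chloro axial, methoxy equatorial): E = 1.65 kcal/mol.
Chair II (acetyl equatorial, chloro equatorial, methoxy axial): E = 0.67 kcal/mol.
Chair II is the more stable (lower-energy) conformer, and in that chair the acetyl group is equatorial.

equatorial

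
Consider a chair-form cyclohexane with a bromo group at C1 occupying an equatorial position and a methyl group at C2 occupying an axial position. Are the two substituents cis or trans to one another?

C1 and C2 have opposite parity, so their axial bonds point in opposite directions.
With opposite-parity carbons, two substituents on the same face are one axial and one equatorial; opposite faces give both axial or both equatorial.
Here the groups are equatorial/axial → same face → cis.

cis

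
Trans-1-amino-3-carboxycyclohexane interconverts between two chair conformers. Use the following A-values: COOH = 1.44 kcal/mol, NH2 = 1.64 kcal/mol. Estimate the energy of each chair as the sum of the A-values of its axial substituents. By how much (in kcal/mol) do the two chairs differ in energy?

0.20 kcal/mol

C1 and C3 have the same parity, so for the trans isomer the two substituents are one axial and one equatorial in each chair.
Chair I (carboxyl axial, amino equatorial): E = 1.44 kcal/mol.
Chair II (carboxyl equatorial, amino axial): E = 1.64 kcal/mol.
ΔE = 1.64 − 1.44 = 0.20 kcal/mol; chair I is more stable.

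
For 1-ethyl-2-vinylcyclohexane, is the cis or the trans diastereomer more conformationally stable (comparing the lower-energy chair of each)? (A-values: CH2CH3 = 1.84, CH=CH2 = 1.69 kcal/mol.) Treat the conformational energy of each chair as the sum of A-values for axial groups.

trans

At 1,2 positions (parity opposite): cis → (a,e or e,a); trans → (e,e or a,a).
Best chair for cis: E = 1.69 kcal/mol; best chair for trans: E = 0.00 kcal/mol.
The trans isomer is lower by 1.69 kcal/mol.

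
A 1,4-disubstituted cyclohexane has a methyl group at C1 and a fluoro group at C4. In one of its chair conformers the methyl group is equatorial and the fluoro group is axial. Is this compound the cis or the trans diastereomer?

cis

C1 and C4 have opposite parity, so their axial bonds point in opposite directions.
With opposite-parity carbons, two substituents on the same face are one axial and one equatorial; opposite faces give both axial or both equatorial.
Here the groups are equatorial/axial → same face → cis.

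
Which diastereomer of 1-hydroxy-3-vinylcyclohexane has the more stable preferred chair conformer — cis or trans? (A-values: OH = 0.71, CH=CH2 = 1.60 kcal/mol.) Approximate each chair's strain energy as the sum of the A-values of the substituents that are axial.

At 1,3 positions (parity same): cis → (e,e or a,a); trans → (a,e or e,a).
Best chair for cis: E = 0.00 kcal/mol; best chair for trans: E = 0.71 kcal/mol.
The cis isomer is lower by 0.71 kcal/mol.

cis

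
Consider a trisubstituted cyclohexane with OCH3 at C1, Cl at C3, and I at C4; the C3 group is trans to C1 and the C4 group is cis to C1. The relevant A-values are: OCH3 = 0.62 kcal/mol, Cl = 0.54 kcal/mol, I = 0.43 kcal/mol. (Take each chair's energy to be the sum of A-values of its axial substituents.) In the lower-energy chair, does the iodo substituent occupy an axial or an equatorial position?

equatorial

Chair I (methoxy axial, chloro equatorial, iodo equatorial): E = 0.62 kcal/mol.
Chair II (methoxy equatorial, chloro axial, iodo axial): E = 0.97 kcal/mol.
Chair I is the more stable (lower-energy) conformer, and in that chair the iodo group is equatorial.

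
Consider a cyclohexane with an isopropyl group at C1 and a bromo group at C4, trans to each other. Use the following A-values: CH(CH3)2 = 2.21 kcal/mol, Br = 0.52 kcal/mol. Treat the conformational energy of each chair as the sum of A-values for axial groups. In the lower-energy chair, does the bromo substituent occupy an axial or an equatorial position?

C1 and C4 have opposite parity, so for the trans isomer the two substituents are e,e in one chair and a,a in the other.
Chair I (isopropyl axial, bromo axial): E = 2.73 kcal/mol.
Chair II (isopropyl equatorial, bromo equatorial): E = 0.00 kcal/mol.
Chair II is the more stable (lower-energy) conformer, and in that chair the bromo group is equatorial.

equatorial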